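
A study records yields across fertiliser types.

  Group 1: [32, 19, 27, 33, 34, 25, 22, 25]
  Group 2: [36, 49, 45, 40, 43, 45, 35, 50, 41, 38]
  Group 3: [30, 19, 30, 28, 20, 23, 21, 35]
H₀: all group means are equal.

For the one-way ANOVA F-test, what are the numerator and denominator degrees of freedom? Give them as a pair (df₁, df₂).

k = 3 groups, N = 26 total
df = (k−1, N−k) = (3−1, 26−3) = (2, 23)

degrees of freedom = [2, 23]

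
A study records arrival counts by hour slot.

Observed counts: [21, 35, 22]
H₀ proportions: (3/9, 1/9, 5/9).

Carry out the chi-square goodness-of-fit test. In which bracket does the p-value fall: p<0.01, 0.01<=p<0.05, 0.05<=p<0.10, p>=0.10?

n = 78; E_i = n·p_i = [26.00, 8.67, 43.33]
χ² = (21−26.00)²/26.00 + (35−8.67)²/8.67 + (22−43.33)²/43.33 = 91.4769
df = 2
p-value (upper-tail) = 0.00000
→ bracket: p<0.01

p-value bracket: p<0.01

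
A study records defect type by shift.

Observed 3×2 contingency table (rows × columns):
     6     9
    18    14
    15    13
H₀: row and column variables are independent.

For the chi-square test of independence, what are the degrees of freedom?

df = (r−1)(c−1) = (3−1)·(2−1) = 2

degrees of freedom = 2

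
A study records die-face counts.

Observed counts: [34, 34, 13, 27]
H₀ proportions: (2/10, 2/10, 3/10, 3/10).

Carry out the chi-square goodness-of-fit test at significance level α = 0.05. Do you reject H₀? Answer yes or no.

n = 108; E_i = n·p_i = [21.60, 21.60, 32.40, 32.40]
χ² = (34−21.60)²/21.60 + (34−21.60)²/21.60 + (13−32.40)²/32.40 + (27−32.40)²/32.40 = 26.7531
df = 3
p-value (upper-tail) = 0.00001
At α=0.05: p < α → reject H₀

reject H₀: yes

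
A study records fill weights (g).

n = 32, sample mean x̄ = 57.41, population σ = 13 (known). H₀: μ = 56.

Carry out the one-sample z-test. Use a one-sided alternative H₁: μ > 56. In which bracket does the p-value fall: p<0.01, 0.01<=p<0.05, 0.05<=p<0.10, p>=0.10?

p-value bracket: p>=0.10

SE = σ/√n = 13/√32 = 2.2981
z = (x̄−μ₀)/SE = (57.41−56)/2.2981 = 0.6136
p-value (one-sided, H₁ greater) = 0.26976
→ bracket: p>=0.10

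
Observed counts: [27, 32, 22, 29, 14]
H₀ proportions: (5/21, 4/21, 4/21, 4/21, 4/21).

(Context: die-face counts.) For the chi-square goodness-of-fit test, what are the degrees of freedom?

df = k − 1 = 5 − 1 = 4

degrees of freedom = 4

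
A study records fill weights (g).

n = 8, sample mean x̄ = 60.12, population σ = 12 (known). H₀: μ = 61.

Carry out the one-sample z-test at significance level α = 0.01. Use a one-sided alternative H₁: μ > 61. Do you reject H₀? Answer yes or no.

reject H₀: no

SE = σ/√n = 12/√8 = 4.2426
z = (x̄−μ₀)/SE = (60.12−61)/4.2426 = -0.2074
p-value (one-sided, H₁ greater) = 0.58216
At α=0.01: p ≥ α → fail to reject H₀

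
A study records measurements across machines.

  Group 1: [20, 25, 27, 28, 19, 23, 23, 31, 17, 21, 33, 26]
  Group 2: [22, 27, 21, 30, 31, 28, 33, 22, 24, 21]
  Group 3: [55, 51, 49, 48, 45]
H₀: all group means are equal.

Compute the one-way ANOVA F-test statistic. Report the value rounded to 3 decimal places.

Group means [24.42, 25.90, 49.60], grand mean 29.630
SSB = Σnᵢ(x̄ᵢ−x̄)² = 2459.280; SSW = ΣΣ(x−x̄ᵢ)² = 495.017
MSB = 2459.280/2 = 1229.6398; MSW = 495.017/24 = 20.6257
F = MSB/MSW = 59.6169
df = (2, 24)

test statistic = 59.617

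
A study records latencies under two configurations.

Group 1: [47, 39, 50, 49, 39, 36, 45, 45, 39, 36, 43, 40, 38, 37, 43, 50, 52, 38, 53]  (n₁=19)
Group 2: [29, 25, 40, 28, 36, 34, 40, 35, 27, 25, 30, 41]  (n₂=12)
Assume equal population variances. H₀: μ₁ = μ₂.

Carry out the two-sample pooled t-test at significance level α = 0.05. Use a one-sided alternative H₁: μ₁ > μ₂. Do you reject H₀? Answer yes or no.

reject H₀: yes

x̄₁=43.105, s₁=5.675, n₁=19
x̄₂=32.500, s₂=5.931, n₂=12
s_p² = [18·5.675² + 11·5.931²]/29 = 33.3376
SE = √(s_p²·(1/19+1/12)) = 2.1290
t = (43.105−32.500)/2.1290 = 4.9813
df = 29
p-value (one-sided, H₁ greater) = 0.00001
At α=0.05: p < α → reject H₀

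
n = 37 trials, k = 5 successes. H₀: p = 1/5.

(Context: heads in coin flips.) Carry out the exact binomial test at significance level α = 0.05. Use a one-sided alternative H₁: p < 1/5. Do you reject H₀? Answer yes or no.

Exact binomial: n=37, k=5, p₀=1/5=0.2000
P(X≤5) from Σ C(n,i)·p₀^i·(1−p₀)^(n−i)
p-value (one-sided, H₁ less) = 0.22248
At α=0.05: p ≥ α → fail to reject H₀

reject H₀: no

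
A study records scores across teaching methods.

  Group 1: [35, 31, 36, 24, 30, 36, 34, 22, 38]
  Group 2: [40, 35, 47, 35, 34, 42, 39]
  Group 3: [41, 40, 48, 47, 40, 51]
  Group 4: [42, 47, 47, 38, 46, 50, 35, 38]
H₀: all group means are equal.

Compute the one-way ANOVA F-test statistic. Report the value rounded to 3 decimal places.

test statistic = 9.563

Group means [31.78, 38.86, 44.50, 42.88], grand mean 38.933
SSB = Σnᵢ(x̄ᵢ−x̄)² = 771.079; SSW = ΣΣ(x−x̄ᵢ)² = 698.788
MSB = 771.079/3 = 257.0263; MSW = 698.788/26 = 26.8764
F = MSB/MSW = 9.5633
df = (3, 26)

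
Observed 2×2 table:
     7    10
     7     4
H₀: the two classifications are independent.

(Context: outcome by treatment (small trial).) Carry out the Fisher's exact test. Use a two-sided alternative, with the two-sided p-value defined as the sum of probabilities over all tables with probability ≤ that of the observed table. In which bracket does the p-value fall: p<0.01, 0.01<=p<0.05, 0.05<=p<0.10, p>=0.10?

p-value bracket: p>=0.10

Margins: r₁=17, r₂=11, c₁=14, c₂=14, n=28
p_obs = C(17,7)·C(11,7)/C(28,14); sum pmf over tables with pmf ≤ p_obs
p-value (two-sided) = 0.44007
→ bracket: p>=0.10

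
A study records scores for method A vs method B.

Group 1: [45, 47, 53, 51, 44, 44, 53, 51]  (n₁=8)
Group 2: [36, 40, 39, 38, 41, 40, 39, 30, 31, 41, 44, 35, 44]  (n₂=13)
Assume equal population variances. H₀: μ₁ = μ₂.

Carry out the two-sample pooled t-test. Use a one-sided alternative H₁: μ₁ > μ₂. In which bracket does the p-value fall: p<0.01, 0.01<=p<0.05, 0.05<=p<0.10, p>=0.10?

p-value bracket: p<0.01

x̄₁=48.500, s₁=3.928, n₁=8
x̄₂=38.308, s₂=4.328, n₂=13
s_p² = [7·3.928² + 12·4.328²]/19 = 17.5142
SE = √(s_p²·(1/8+1/13)) = 1.8806
t = (48.500−38.308)/1.8806 = 5.4198
df = 19
p-value (one-sided, H₁ greater) = 0.00002
→ bracket: p<0.01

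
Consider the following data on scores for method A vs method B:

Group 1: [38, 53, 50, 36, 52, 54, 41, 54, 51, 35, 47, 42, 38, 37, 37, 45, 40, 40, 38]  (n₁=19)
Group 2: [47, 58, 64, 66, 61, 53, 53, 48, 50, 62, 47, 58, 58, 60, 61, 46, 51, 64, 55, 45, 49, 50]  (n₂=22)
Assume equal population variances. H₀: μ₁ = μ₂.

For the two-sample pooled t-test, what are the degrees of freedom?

df = n₁ + n₂ − 2 = 19 + 22 − 2 = 39

degrees of freedom = 39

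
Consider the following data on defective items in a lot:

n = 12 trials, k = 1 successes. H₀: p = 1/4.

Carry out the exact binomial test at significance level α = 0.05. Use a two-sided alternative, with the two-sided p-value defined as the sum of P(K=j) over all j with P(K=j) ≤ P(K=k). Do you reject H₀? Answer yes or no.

reject H₀: no

Exact binomial: n=12, k=1, p₀=1/4=0.2500
P(X=j) = C(n,j)·p₀^j·(1−p₀)^(n−j); p = Σ P(X=j) over j with P(X=j) ≤ P(X=1)
p-value (two-sided) = 0.31603
At α=0.05: p ≥ α → fail to reject H₀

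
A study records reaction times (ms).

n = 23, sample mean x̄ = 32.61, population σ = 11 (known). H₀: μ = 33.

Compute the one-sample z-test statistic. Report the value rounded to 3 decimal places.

test statistic = -0.170

SE = σ/√n = 11/√23 = 2.2937
z = (x̄−μ₀)/SE = (32.61−33)/2.2937 = -0.1700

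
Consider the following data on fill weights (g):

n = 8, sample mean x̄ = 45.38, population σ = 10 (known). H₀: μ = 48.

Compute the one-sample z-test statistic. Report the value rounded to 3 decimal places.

SE = σ/√n = 10/√8 = 3.5355
z = (x̄−μ₀)/SE = (45.38−48)/3.5355 = -0.7410

test statistic = -0.741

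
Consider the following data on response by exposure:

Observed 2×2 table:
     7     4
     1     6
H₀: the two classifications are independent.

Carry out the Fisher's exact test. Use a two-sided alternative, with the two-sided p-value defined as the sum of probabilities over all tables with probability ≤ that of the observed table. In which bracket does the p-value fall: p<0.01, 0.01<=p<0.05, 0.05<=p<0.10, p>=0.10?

p-value bracket: 0.05<=p<0.10

Margins: r₁=11, r₂=7, c₁=8, c₂=10, n=18
p_obs = C(11,7)·C(7,1)/C(18,8); sum pmf over tables with pmf ≤ p_obs
p-value (two-sided) = 0.06561
→ bracket: 0.05<=p<0.10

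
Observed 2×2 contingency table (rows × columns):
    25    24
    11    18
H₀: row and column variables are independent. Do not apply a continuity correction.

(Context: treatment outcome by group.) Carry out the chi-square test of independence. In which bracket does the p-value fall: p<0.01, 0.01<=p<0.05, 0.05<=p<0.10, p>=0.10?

Row totals [49, 29], col totals [36, 42], n=78
χ² = (25−22.62)²/22.62 + (24−26.38)²/26.38 + (11−13.38)²/13.38 + (18−15.62)²/15.62 = 1.2560
df = 1
p-value (upper-tail) = 0.26242
→ bracket: p>=0.10

p-value bracket: p>=0.10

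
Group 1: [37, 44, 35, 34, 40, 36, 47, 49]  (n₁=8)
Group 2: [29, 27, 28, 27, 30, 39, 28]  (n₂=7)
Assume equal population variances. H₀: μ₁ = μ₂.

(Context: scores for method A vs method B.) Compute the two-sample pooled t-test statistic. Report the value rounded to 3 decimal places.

test statistic = 3.987

x̄₁=40.250, s₁=5.751, n₁=8
x̄₂=29.714, s₂=4.231, n₂=7
s_p² = [7·5.751² + 6·4.231²]/13 = 26.0714
SE = √(s_p²·(1/8+1/7)) = 2.6426
t = (40.250−29.714)/2.6426 = 3.9869
df = 13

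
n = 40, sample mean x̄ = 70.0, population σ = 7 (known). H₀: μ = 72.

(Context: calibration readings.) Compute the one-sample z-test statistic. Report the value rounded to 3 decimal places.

SE = σ/√n = 7/√40 = 1.1068
z = (x̄−μ₀)/SE = (70.0−72)/1.1068 = -1.8070

test statistic = -1.807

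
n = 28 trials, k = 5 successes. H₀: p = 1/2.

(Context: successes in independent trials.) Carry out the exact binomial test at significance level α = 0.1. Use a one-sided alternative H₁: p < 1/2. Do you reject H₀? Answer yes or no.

reject H₀: yes

Exact binomial: n=28, k=5, p₀=1/2=0.5000
P(X≤5) from Σ C(n,i)·p₀^i·(1−p₀)^(n−i)
p-value (one-sided, H₁ less) = 0.00046
At α=0.1: p < α → reject H₀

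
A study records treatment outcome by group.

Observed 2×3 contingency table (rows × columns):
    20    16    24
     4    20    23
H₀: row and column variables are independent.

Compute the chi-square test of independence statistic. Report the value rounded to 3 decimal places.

test statistic = 9.696

Row totals [60, 47], col totals [24, 36, 47], n=107
χ² = (20−13.46)²/13.46 + (16−20.19)²/20.19 + (24−26.36)²/26.36 + (4−10.54)²/10.54 + (20−15.81)²/15.81 + (23−20.64)²/20.64 = 9.6961
df = 2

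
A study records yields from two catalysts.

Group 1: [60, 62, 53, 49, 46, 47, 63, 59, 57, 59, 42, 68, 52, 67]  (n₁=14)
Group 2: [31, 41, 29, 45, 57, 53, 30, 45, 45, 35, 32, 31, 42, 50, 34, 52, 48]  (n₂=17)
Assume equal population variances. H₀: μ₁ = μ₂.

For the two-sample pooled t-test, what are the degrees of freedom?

degrees of freedom = 29

df = n₁ + n₂ − 2 = 14 + 17 − 2 = 29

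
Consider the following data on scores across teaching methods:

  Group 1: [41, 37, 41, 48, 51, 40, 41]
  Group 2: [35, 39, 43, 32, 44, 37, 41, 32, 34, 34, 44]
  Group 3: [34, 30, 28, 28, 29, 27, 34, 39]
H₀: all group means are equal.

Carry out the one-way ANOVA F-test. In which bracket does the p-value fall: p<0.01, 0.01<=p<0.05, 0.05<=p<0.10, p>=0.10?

Group means [42.71, 37.73, 31.12], grand mean 37.038
SSB = Σnᵢ(x̄ᵢ−x̄)² = 510.476; SSW = ΣΣ(x−x̄ᵢ)² = 486.485
MSB = 510.476/2 = 255.2381; MSW = 486.485/23 = 21.1515
F = MSB/MSW = 12.0671
df = (2, 23)
p-value (upper-tail) = 0.00026
→ bracket: p<0.01

p-value bracket: p<0.01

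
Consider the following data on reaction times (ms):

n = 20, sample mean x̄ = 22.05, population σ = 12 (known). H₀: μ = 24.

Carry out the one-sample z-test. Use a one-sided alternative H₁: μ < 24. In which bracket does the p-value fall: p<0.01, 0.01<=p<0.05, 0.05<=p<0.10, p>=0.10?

p-value bracket: p>=0.10

SE = σ/√n = 12/√20 = 2.6833
z = (x̄−μ₀)/SE = (22.05−24)/2.6833 = -0.7267
p-value (one-sided, H₁ less) = 0.23370
→ bracket: p>=0.10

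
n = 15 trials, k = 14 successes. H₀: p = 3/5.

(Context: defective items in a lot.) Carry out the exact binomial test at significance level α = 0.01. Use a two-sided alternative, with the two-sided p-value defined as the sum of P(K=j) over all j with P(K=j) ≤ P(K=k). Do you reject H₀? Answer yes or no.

Exact binomial: n=15, k=14, p₀=3/5=0.6000
P(X=j) = C(n,j)·p₀^j·(1−p₀)^(n−j); p = Σ P(X=j) over j with P(X=j) ≤ P(X=14)
p-value (two-sided) = 0.00710
At α=0.01: p < α → reject H₀

reject H₀: yes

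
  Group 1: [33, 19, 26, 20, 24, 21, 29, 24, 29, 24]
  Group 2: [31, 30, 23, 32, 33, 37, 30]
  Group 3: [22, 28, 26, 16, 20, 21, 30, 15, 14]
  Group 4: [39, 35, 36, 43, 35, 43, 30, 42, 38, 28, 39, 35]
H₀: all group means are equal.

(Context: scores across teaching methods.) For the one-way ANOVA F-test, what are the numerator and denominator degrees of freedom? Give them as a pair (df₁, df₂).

degrees of freedom = [3, 34]

k = 4 groups, N = 38 total
df = (k−1, N−k) = (4−1, 38−4) = (3, 34)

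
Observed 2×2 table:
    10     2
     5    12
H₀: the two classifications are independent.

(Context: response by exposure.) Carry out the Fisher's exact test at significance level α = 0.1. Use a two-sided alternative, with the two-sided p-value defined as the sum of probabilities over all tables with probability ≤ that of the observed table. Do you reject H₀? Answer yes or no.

reject H₀: yes

Margins: r₁=12, r₂=17, c₁=15, c₂=14, n=29
p_obs = C(12,10)·C(17,5)/C(29,15); sum pmf over tables with pmf ≤ p_obs
p-value (two-sided) = 0.00778
At α=0.1: p < α → reject H₀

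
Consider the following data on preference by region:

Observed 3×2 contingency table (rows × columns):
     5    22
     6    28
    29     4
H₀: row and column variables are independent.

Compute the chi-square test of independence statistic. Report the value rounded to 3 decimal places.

Row totals [27, 34, 33], col totals [40, 54], n=94
χ² = (5−11.49)²/11.49 + (22−15.51)²/15.51 + (6−14.47)²/14.47 + (28−19.53)²/19.53 + (29−14.04)²/14.04 + (4−18.96)²/18.96 = 42.7414
df = 2

test statistic = 42.741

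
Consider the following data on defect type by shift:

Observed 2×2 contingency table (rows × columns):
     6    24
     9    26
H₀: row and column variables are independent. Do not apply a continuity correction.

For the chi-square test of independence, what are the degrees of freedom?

degrees of freedom = 1

df = (r−1)(c−1) = (2−1)·(2−1) = 1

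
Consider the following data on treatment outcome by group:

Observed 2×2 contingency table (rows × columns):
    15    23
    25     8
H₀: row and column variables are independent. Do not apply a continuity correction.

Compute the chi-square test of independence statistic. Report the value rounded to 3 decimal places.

test statistic = 9.453

Row totals [38, 33], col totals [40, 31], n=71
χ² = (15−21.41)²/21.41 + (23−16.59)²/16.59 + (25−18.59)²/18.59 + (8−14.41)²/14.41 = 9.4528
df = 1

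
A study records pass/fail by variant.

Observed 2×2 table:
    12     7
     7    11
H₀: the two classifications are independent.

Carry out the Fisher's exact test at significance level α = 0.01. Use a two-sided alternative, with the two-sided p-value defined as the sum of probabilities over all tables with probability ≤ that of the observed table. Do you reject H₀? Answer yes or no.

Margins: r₁=19, r₂=18, c₁=19, c₂=18, n=37
p_obs = C(19,12)·C(18,7)/C(37,19); sum pmf over tables with pmf ≤ p_obs
p-value (two-sided) = 0.19388
At α=0.01: p ≥ α → fail to reject H₀

reject H₀: no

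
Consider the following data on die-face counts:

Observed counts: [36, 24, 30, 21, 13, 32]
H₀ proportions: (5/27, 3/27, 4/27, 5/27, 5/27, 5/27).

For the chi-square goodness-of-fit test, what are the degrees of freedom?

degrees of freedom = 5

df = k − 1 = 6 − 1 = 5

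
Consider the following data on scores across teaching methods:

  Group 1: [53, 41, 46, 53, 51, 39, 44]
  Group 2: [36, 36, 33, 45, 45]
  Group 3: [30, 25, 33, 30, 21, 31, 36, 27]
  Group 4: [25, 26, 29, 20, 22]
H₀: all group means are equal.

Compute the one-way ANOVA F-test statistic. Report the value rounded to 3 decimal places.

Group means [46.71, 39.00, 29.12, 24.40], grand mean 35.080
SSB = Σnᵢ(x̄ᵢ−x̄)² = 1878.336; SSW = ΣΣ(x−x̄ᵢ)² = 527.504
MSB = 1878.336/3 = 626.1121; MSW = 527.504/21 = 25.1192
F = MSB/MSW = 24.9256
df = (3, 21)

test statistic = 24.926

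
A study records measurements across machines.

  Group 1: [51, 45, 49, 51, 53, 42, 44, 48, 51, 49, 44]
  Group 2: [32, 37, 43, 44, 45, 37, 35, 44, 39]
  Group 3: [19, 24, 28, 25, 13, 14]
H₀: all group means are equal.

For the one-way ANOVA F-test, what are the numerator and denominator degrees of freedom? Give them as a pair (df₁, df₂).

degrees of freedom = [2, 23]

k = 3 groups, N = 26 total
df = (k−1, N−k) = (3−1, 26−3) = (2, 23)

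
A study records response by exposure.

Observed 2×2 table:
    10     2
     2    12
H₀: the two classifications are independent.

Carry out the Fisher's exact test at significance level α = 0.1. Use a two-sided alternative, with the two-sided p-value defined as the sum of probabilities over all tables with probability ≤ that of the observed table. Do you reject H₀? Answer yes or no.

Margins: r₁=12, r₂=14, c₁=12, c₂=14, n=26
p_obs = C(12,10)·C(14,2)/C(26,12); sum pmf over tables with pmf ≤ p_obs
p-value (two-sided) = 0.00110
At α=0.1: p < α → reject H₀

reject H₀: yes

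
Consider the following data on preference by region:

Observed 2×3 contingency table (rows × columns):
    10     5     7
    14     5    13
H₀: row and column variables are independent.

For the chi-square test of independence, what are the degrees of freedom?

degrees of freedom = 2

df = (r−1)(c−1) = (2−1)·(3−1) = 2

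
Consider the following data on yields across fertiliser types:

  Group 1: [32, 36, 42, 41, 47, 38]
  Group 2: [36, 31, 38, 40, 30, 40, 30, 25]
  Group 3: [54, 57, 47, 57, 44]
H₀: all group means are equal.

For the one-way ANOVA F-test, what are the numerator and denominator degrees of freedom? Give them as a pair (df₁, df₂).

degrees of freedom = [2, 16]

k = 3 groups, N = 19 total
df = (k−1, N−k) = (3−1, 19−3) = (2, 16)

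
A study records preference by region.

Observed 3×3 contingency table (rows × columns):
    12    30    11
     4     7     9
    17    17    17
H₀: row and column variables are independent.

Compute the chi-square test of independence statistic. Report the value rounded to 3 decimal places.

test statistic = 8.355

Row totals [53, 20, 51], col totals [33, 54, 37], n=124
χ² = (12−14.10)²/14.10 + (30−23.08)²/23.08 + (11−15.81)²/15.81 + (4−5.32)²/5.32 + (7−8.71)²/8.71 + (9−5.97)²/5.97 + (17−13.57)²/13.57 + (17−22.21)²/22.21 + (17−15.22)²/15.22 = 8.3554
df = 4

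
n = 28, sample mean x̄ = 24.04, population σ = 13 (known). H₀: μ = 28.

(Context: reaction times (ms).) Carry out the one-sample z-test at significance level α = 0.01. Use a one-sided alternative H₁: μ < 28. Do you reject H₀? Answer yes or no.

SE = σ/√n = 13/√28 = 2.4568
z = (x̄−μ₀)/SE = (24.04−28)/2.4568 = -1.6119
p-value (one-sided, H₁ less) = 0.05349
At α=0.01: p ≥ α → fail to reject H₀

reject H₀: no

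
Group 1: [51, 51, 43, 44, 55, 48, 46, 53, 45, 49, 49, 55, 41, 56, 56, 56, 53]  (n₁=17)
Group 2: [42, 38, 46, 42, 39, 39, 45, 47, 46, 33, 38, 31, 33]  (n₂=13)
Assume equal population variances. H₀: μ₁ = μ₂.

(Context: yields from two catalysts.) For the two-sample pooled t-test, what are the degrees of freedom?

degrees of freedom = 28

df = n₁ + n₂ − 2 = 17 + 13 − 2 = 28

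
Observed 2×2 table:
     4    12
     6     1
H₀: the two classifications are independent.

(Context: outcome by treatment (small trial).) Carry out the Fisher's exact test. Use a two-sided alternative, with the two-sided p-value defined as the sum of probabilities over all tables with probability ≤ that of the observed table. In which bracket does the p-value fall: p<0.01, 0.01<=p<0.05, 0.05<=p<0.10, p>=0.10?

Margins: r₁=16, r₂=7, c₁=10, c₂=13, n=23
p_obs = C(16,4)·C(7,6)/C(23,10); sum pmf over tables with pmf ≤ p_obs
p-value (two-sided) = 0.01862
→ bracket: 0.01<=p<0.05

p-value bracket: 0.01<=p<0.05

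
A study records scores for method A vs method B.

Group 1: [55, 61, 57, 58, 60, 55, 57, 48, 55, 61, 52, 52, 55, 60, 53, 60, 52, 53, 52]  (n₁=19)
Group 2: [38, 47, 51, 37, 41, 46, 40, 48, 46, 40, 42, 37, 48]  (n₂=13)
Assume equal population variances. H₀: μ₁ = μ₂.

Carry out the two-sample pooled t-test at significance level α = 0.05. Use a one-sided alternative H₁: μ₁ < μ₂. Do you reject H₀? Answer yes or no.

reject H₀: no

x̄₁=55.579, s₁=3.731, n₁=19
x̄₂=43.154, s₂=4.723, n₂=13
s_p² = [18·3.731² + 12·4.723²]/30 = 17.2775
SE = √(s_p²·(1/19+1/13)) = 1.4961
t = (55.579−43.154)/1.4961 = 8.3049
df = 30
p-value (one-sided, H₁ less) = 1.00000
At α=0.05: p ≥ α → fail to reject H₀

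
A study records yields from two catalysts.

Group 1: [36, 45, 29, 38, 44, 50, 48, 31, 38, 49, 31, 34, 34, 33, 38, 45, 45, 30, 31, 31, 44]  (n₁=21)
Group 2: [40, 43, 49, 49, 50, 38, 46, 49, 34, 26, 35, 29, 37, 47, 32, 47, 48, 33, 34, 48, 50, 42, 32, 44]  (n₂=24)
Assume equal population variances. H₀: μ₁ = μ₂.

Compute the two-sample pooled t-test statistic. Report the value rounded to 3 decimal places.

x̄₁=38.286, s₁=7.015, n₁=21
x̄₂=40.917, s₂=7.569, n₂=24
s_p² = [20·7.015² + 23·7.569²]/43 = 53.5377
SE = √(s_p²·(1/21+1/24)) = 2.1864
t = (38.286−40.917)/2.1864 = -1.2034
df = 43

test statistic = -1.203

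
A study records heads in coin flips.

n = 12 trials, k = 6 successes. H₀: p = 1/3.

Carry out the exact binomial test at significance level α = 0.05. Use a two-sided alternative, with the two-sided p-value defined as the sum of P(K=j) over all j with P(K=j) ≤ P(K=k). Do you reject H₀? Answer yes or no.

Exact binomial: n=12, k=6, p₀=1/3=0.3333
P(X=j) = C(n,j)·p₀^j·(1−p₀)^(n−j); p = Σ P(X=j) over j with P(X=j) ≤ P(X=6)
p-value (two-sided) = 0.23167
At α=0.05: p ≥ α → fail to reject H₀

reject H₀: no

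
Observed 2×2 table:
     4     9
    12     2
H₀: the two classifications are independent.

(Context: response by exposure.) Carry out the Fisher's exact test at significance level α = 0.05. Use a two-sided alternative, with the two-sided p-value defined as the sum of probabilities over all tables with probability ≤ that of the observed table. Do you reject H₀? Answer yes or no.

Margins: r₁=13, r₂=14, c₁=16, c₂=11, n=27
p_obs = C(13,4)·C(14,12)/C(27,16); sum pmf over tables with pmf ≤ p_obs
p-value (two-sided) = 0.00633
At α=0.05: p < α → reject H₀

reject H₀: yes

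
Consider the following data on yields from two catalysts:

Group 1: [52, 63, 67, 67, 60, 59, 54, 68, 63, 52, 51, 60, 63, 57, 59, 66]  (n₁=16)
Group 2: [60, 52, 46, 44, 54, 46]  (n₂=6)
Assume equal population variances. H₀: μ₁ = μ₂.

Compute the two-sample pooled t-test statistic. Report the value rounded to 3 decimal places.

test statistic = 3.516

x̄₁=60.062, s₁=5.662, n₁=16
x̄₂=50.333, s₂=6.121, n₂=6
s_p² = [15·5.662² + 5·6.121²]/20 = 33.4135
SE = √(s_p²·(1/16+1/6)) = 2.7672
t = (60.062−50.333)/2.7672 = 3.5159
df = 20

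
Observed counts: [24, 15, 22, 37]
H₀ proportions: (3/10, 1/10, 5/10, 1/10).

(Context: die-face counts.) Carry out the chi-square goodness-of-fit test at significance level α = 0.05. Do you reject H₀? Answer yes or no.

reject H₀: yes

n = 98; E_i = n·p_i = [29.40, 9.80, 49.00, 9.80]
χ² = (24−29.40)²/29.40 + (15−9.80)²/9.80 + (22−49.00)²/49.00 + (37−9.80)²/9.80 = 94.1224
df = 3
p-value (upper-tail) = 0.00000
At α=0.05: p < α → reject H₀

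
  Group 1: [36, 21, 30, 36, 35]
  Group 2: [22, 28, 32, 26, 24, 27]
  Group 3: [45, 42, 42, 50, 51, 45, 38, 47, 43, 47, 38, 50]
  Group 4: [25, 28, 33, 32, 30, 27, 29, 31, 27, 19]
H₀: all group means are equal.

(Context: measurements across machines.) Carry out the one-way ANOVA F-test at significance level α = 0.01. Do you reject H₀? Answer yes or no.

reject H₀: yes

Group means [31.60, 26.50, 44.83, 28.10], grand mean 34.424
SSB = Σnᵢ(x̄ᵢ−x̄)² = 2116.794; SSW = ΣΣ(x−x̄ᵢ)² = 585.267
MSB = 2116.794/3 = 705.5980; MSW = 585.267/29 = 20.1816
F = MSB/MSW = 34.9624
df = (3, 29)
p-value (upper-tail) = 0.00000
At α=0.01: p < α → reject H₀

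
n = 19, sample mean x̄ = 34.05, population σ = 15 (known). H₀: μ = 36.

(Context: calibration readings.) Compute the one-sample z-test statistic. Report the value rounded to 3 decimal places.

SE = σ/√n = 15/√19 = 3.4412
z = (x̄−μ₀)/SE = (34.05−36)/3.4412 = -0.5667

test statistic = -0.567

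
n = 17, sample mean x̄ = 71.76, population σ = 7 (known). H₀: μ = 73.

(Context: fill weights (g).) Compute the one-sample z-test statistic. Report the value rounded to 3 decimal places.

SE = σ/√n = 7/√17 = 1.6977
z = (x̄−μ₀)/SE = (71.76−73)/1.6977 = -0.7304

test statistic = -0.730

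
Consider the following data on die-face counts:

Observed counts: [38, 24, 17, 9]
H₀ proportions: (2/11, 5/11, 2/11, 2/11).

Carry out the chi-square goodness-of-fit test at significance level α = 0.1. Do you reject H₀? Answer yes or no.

reject H₀: yes

n = 88; E_i = n·p_i = [16.00, 40.00, 16.00, 16.00]
χ² = (38−16.00)²/16.00 + (24−40.00)²/40.00 + (17−16.00)²/16.00 + (9−16.00)²/16.00 = 39.7750
df = 3
p-value (upper-tail) = 0.00000
At α=0.1: p < α → reject H₀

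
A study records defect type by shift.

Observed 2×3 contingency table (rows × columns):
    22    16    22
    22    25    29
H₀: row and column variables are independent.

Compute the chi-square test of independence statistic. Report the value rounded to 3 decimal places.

test statistic = 1.069

Row totals [60, 76], col totals [44, 41, 51], n=136
χ² = (22−19.41)²/19.41 + (16−18.09)²/18.09 + (22−22.50)²/22.50 + (22−24.59)²/24.59 + (25−22.91)²/22.91 + (29−28.50)²/28.50 = 1.0688
df = 2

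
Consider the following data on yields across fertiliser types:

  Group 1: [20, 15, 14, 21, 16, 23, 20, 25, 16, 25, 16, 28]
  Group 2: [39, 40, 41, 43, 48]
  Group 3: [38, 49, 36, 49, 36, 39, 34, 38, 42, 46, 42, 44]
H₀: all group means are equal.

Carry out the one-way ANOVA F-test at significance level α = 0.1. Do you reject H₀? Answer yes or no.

reject H₀: yes

Group means [19.92, 42.20, 41.08], grand mean 32.517
SSB = Σnᵢ(x̄ᵢ−x̄)² = 3254.608; SSW = ΣΣ(x−x̄ᵢ)² = 568.633
MSB = 3254.608/2 = 1627.3040; MSW = 568.633/26 = 21.8705
F = MSB/MSW = 74.4063
df = (2, 26)
p-value (upper-tail) = 0.00000
At α=0.1: p < α → reject H₀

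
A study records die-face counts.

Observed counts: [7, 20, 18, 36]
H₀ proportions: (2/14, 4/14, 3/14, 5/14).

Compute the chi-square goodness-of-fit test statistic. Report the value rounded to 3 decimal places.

test statistic = 3.985

n = 81; E_i = n·p_i = [11.57, 23.14, 17.36, 28.93]
χ² = (7−11.57)²/11.57 + (20−23.14)²/23.14 + (18−17.36)²/17.36 + (36−28.93)²/28.93 = 3.9852
df = 3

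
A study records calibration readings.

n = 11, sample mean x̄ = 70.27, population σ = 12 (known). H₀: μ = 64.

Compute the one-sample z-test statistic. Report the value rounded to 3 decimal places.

SE = σ/√n = 12/√11 = 3.6181
z = (x̄−μ₀)/SE = (70.27−64)/3.6181 = 1.7329

test statistic = 1.733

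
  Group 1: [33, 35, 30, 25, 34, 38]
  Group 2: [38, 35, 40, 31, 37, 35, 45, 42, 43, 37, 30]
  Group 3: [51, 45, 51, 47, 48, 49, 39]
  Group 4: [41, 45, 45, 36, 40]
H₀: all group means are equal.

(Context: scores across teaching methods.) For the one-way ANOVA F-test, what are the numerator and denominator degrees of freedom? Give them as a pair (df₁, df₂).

degrees of freedom = [3, 25]

k = 4 groups, N = 29 total
df = (k−1, N−k) = (4−1, 29−4) = (3, 25)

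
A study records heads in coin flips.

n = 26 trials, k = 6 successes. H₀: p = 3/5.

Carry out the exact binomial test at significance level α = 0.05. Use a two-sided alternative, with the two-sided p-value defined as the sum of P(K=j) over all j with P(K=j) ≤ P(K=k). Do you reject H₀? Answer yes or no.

reject H₀: yes

Exact binomial: n=26, k=6, p₀=3/5=0.6000
P(X=j) = C(n,j)·p₀^j·(1−p₀)^(n−j); p = Σ P(X=j) over j with P(X=j) ≤ P(X=6)
p-value (two-sided) = 0.00018
At α=0.05: p < α → reject H₀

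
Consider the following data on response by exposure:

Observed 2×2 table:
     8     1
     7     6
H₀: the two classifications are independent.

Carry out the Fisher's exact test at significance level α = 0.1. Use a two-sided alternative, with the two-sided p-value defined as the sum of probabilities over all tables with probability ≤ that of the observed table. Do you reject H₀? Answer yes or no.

reject H₀: no

Margins: r₁=9, r₂=13, c₁=15, c₂=7, n=22
p_obs = C(9,8)·C(13,7)/C(22,15); sum pmf over tables with pmf ≤ p_obs
p-value (two-sided) = 0.16486
At α=0.1: p ≥ α → fail to reject H₀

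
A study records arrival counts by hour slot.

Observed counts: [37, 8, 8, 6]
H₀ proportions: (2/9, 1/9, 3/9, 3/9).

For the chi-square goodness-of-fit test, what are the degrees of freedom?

df = k − 1 = 4 − 1 = 3

degrees of freedom = 3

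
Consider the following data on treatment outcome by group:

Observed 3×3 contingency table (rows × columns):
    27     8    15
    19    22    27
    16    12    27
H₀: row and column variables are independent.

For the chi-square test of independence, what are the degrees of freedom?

df = (r−1)(c−1) = (3−1)·(3−1) = 4

degrees of freedom = 4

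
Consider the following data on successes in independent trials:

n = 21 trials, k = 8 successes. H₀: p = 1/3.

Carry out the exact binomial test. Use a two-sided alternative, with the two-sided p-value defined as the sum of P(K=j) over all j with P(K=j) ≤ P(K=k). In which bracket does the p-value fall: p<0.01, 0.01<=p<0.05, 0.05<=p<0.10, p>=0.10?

Exact binomial: n=21, k=8, p₀=1/3=0.3333
P(X=j) = C(n,j)·p₀^j·(1−p₀)^(n−j); p = Σ P(X=j) over j with P(X=j) ≤ P(X=8)
p-value (two-sided) = 0.64788
→ bracket: p>=0.10

p-value bracket: p>=0.10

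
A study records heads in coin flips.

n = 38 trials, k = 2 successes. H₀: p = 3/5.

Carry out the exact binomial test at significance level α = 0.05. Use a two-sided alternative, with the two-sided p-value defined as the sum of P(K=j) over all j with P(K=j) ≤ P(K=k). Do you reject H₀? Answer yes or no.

reject H₀: yes

Exact binomial: n=38, k=2, p₀=3/5=0.6000
P(X=j) = C(n,j)·p₀^j·(1−p₀)^(n−j); p = Σ P(X=j) over j with P(X=j) ≤ P(X=2)
p-value (two-sided) = 0.00000
At α=0.05: p < α → reject H₀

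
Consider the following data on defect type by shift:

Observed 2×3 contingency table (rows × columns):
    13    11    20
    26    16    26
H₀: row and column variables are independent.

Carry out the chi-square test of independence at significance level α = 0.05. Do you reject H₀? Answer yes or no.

Row totals [44, 68], col totals [39, 27, 46], n=112
χ² = (13−15.32)²/15.32 + (11−10.61)²/10.61 + (20−18.07)²/18.07 + (26−23.68)²/23.68 + (16−16.39)²/16.39 + (26−27.93)²/27.93 = 0.9423
df = 2
p-value (upper-tail) = 0.62429
At α=0.05: p ≥ α → fail to reject H₀

reject H₀: no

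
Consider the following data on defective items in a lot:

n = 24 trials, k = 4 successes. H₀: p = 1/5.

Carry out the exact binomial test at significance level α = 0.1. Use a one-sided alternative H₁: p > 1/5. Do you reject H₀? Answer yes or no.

reject H₀: no

Exact binomial: n=24, k=4, p₀=1/5=0.2000
P(X≥4) from Σ C(n,i)·p₀^i·(1−p₀)^(n−i)
p-value (one-sided, H₁ greater) = 0.73614
At α=0.1: p ≥ α → fail to reject H₀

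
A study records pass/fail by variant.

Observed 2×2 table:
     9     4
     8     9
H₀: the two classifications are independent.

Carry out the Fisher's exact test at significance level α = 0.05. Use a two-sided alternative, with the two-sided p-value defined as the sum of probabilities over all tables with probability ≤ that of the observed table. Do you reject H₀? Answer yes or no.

reject H₀: no

Margins: r₁=13, r₂=17, c₁=17, c₂=13, n=30
p_obs = C(13,9)·C(17,8)/C(30,17); sum pmf over tables with pmf ≤ p_obs
p-value (two-sided) = 0.28276
At α=0.05: p ≥ α → fail to reject H₀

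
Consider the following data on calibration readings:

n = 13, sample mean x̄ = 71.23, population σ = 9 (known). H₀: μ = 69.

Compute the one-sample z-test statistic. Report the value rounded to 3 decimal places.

test statistic = 0.893

SE = σ/√n = 9/√13 = 2.4962
z = (x̄−μ₀)/SE = (71.23−69)/2.4962 = 0.8934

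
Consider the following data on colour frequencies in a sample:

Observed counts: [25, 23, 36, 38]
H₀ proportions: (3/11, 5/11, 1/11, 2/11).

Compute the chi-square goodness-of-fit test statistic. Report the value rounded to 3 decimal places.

n = 122; E_i = n·p_i = [33.27, 55.45, 11.09, 22.18]
χ² = (25−33.27)²/33.27 + (23−55.45)²/55.45 + (36−11.09)²/11.09 + (38−22.18)²/22.18 = 88.2743
df = 3

test statistic = 88.274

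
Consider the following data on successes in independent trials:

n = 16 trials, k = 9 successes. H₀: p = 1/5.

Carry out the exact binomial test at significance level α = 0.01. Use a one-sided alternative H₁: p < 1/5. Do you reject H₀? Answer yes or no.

Exact binomial: n=16, k=9, p₀=1/5=0.2000
P(X≤9) from Σ C(n,i)·p₀^i·(1−p₀)^(n−i)
p-value (one-sided, H₁ less) = 0.99975
At α=0.01: p ≥ α → fail to reject H₀

reject H₀: no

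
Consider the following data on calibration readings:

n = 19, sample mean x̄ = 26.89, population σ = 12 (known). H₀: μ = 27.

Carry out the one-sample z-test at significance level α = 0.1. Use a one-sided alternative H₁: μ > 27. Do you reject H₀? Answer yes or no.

reject H₀: no

SE = σ/√n = 12/√19 = 2.7530
z = (x̄−μ₀)/SE = (26.89−27)/2.7530 = -0.0400
p-value (one-sided, H₁ greater) = 0.51594
At α=0.1: p ≥ α → fail to reject H₀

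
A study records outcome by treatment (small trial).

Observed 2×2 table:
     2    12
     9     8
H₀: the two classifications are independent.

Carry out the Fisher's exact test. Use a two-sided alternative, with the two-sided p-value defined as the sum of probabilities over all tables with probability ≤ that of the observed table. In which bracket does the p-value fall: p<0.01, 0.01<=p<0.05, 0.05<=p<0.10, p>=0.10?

Margins: r₁=14, r₂=17, c₁=11, c₂=20, n=31
p_obs = C(14,2)·C(17,9)/C(31,11); sum pmf over tables with pmf ≤ p_obs
p-value (two-sided) = 0.05703
→ bracket: 0.05<=p<0.10

p-value bracket: 0.05<=p<0.10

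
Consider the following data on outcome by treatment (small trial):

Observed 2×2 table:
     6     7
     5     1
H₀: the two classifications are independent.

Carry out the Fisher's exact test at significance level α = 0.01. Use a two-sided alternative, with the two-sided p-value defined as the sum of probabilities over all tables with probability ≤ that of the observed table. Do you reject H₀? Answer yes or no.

Margins: r₁=13, r₂=6, c₁=11, c₂=8, n=19
p_obs = C(13,6)·C(6,5)/C(19,11); sum pmf over tables with pmf ≤ p_obs
p-value (two-sided) = 0.17699
At α=0.01: p ≥ α → fail to reject H₀

reject H₀: no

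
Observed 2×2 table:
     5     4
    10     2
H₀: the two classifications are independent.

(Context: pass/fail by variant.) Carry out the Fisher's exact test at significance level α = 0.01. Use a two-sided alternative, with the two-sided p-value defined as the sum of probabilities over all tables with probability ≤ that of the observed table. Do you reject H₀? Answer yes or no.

reject H₀: no

Margins: r₁=9, r₂=12, c₁=15, c₂=6, n=21
p_obs = C(9,5)·C(12,10)/C(21,15); sum pmf over tables with pmf ≤ p_obs
p-value (two-sided) = 0.33105
At α=0.01: p ≥ α → fail to reject H₀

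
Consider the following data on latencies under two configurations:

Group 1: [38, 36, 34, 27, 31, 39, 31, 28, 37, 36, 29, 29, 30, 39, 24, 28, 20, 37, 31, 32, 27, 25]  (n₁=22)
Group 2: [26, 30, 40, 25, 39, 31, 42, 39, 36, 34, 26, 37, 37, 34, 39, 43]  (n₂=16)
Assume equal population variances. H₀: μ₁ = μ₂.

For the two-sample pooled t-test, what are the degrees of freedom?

df = n₁ + n₂ − 2 = 22 + 16 − 2 = 36

degrees of freedom = 36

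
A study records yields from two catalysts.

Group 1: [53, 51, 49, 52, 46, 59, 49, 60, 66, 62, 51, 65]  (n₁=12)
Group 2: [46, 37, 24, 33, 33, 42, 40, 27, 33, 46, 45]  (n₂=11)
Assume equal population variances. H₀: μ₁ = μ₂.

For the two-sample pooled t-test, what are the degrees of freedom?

degrees of freedom = 21

df = n₁ + n₂ − 2 = 12 + 11 − 2 = 21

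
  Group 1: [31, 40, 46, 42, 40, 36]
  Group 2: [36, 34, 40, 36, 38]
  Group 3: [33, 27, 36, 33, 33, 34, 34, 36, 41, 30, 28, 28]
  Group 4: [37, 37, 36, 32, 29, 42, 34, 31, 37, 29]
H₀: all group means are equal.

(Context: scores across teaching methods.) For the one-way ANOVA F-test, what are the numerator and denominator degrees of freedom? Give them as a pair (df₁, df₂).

k = 4 groups, N = 33 total
df = (k−1, N−k) = (4−1, 33−4) = (3, 29)

degrees of freedom = [3, 29]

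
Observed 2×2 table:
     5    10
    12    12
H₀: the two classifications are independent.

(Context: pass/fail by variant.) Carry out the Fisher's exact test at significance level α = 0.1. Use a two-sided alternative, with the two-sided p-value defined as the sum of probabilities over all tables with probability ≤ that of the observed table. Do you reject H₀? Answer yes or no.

reject H₀: no

Margins: r₁=15, r₂=24, c₁=17, c₂=22, n=39
p_obs = C(15,5)·C(24,12)/C(39,17); sum pmf over tables with pmf ≤ p_obs
p-value (two-sided) = 0.34287
At α=0.1: p ≥ α → fail to reject H₀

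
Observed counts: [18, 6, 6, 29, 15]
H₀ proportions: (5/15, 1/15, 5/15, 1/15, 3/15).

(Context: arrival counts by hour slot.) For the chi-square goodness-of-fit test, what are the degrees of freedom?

df = k − 1 = 5 − 1 = 4

degrees of freedom = 4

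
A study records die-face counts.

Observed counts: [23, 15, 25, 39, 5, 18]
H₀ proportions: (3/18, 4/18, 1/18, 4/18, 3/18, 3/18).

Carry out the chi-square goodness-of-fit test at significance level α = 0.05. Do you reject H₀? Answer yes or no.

n = 125; E_i = n·p_i = [20.83, 27.78, 6.94, 27.78, 20.83, 20.83]
χ² = (23−20.83)²/20.83 + (15−27.78)²/27.78 + (25−6.94)²/6.94 + (39−27.78)²/27.78 + (5−20.83)²/20.83 + (18−20.83)²/20.83 = 70.0000
df = 5
p-value (upper-tail) = 0.00000
At α=0.05: p < α → reject H₀

reject H₀: yes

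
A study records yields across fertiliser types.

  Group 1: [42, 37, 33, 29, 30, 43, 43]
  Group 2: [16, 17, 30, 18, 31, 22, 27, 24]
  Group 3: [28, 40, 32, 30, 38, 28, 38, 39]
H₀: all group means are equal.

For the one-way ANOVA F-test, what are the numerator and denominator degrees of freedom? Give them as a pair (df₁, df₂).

k = 3 groups, N = 23 total
df = (k−1, N−k) = (3−1, 23−3) = (2, 20)

degrees of freedom = [2, 20]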